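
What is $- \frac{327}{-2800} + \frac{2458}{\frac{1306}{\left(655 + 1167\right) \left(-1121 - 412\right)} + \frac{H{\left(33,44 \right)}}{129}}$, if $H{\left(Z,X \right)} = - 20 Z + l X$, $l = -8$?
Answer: $- \frac{413149261968363}{1319178926800} \approx -313.19$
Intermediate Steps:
$H{\left(Z,X \right)} = - 20 Z - 8 X$
$- \frac{327}{-2800} + \frac{2458}{\frac{1306}{\left(655 + 1167\right) \left(-1121 - 412\right)} + \frac{H{\left(33,44 \right)}}{129}} = - \frac{327}{-2800} + \frac{2458}{\frac{1306}{\left(655 + 1167\right) \left(-1121 - 412\right)} + \frac{\left(-20\right) 33 - 352}{129}} = \left(-327\right) \left(- \frac{1}{2800}\right) + \frac{2458}{\frac{1306}{1822 \left(-1533\right)} + \left(-660 - 352\right) \frac{1}{129}} = \frac{327}{2800} + \frac{2458}{\frac{1306}{-2793126} - \frac{1012}{129}} = \frac{327}{2800} + \frac{2458}{1306 \left(- \frac{1}{2793126}\right) - \frac{1012}{129}} = \frac{327}{2800} + \frac{2458}{- \frac{653}{1396563} - \frac{1012}{129}} = \frac{327}{2800} + \frac{2458}{- \frac{471135331}{60052209}} = \frac{327}{2800} + 2458 \left(- \frac{60052209}{471135331}\right) = \frac{327}{2800} - \frac{147608329722}{471135331} = - \frac{413149261968363}{1319178926800}$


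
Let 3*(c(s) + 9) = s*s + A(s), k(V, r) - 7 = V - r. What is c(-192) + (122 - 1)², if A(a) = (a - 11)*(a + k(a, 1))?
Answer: 52498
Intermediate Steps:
k(V, r) = 7 + V - r (k(V, r) = 7 + (V - r) = 7 + V - r)
A(a) = (-11 + a)*(6 + 2*a) (A(a) = (a - 11)*(a + (7 + a - 1*1)) = (-11 + a)*(a + (7 + a - 1)) = (-11 + a)*(a + (6 + a)) = (-11 + a)*(6 + 2*a))
c(s) = -31 + s² - 16*s/3 (c(s) = -9 + (s*s + (-66 - 16*s + 2*s²))/3 = -9 + (s² + (-66 - 16*s + 2*s²))/3 = -9 + (-66 - 16*s + 3*s²)/3 = -9 + (-22 + s² - 16*s/3) = -31 + s² - 16*s/3)
c(-192) + (122 - 1)² = (-31 + (-192)² - 16/3*(-192)) + (122 - 1)² = (-31 + 36864 + 1024) + 121² = 37857 + 14641 = 52498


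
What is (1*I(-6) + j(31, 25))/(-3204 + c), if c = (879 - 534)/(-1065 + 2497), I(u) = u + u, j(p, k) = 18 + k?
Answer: -1432/147993 ≈ -0.0096761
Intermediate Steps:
I(u) = 2*u
c = 345/1432 ≈ 0.24092
(1*I(-6) + j(31, 25))/(-3204 + c) = (1*(2*(-6)) + (18 + 25))/(-3204 + 345/1432) = (1*(-12) + 43)/(-4587783/1432) = (-12 + 43)*(-1432/4587783) = 31*(-1432/4587783) = -1432/147993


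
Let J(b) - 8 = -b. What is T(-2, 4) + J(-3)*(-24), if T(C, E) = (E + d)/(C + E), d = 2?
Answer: -261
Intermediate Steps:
J(b) = 8 - b
T(C, E) = (2 + E)/(C + E) (T(C, E) = (E + 2)/(C + E) = (2 + E)/(C + E))
T(-2, 4) + J(-3)*(-24) = (2 + 4)/(-2 + 4) + (8 - 1*(-3))*(-24) = 6/2 + (8 + 3)*(-24) = (1/2)*6 + 11*(-24) = 3 - 264 = -261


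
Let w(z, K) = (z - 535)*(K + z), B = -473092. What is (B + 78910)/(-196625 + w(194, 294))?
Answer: 43798/40337 ≈ 1.0858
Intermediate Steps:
w(z, K) = (-535 + z)*(K + z)
(B + 78910)/(-196625 + w(194, 294)) = (-473092 + 78910)/(-196625 + (194² - 535*294 - 535*194 + 294*194)) = -394182/(-196625 + (37636 - 157290 - 103790 + 57036)) = -394182/(-196625 - 166408) = -394182/(-363033) = -394182*(-1/363033) = 43798/40337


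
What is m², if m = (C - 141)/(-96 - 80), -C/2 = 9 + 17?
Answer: 37249/30976 ≈ 1.2025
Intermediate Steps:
C = -52 (C = -2*(9 + 17) = -2*26 = -52)
m = 193/176 (m = (-52 - 141)/(-96 - 80) = -193/(-176) = -193*(-1/176) = 193/176 ≈ 1.0966)
m² = (193/176)² = 37249/30976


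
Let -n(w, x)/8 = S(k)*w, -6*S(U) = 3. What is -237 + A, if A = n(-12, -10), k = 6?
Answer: -285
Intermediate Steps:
S(U) = -½ (S(U) = -⅙*3 = -½)
n(w, x) = 4*w (n(w, x) = -(-4)*w = 4*w)
A = -48 (A = 4*(-12) = -48)
-237 + A = -237 - 48 = -285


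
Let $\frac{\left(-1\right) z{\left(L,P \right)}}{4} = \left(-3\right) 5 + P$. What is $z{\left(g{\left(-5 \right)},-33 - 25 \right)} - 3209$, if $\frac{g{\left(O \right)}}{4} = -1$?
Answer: $-2917$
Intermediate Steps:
$g{\left(O \right)} = -4$ ($g{\left(O \right)} = 4 \left(-1\right) = -4$)
$z{\left(L,P \right)} = 60 - 4 P$ ($z{\left(L,P \right)} = - 4 \left(\left(-3\right) 5 + P\right) = - 4 \left(-15 + P\right) = 60 - 4 P$)
$z{\left(g{\left(-5 \right)},-33 - 25 \right)} - 3209 = \left(60 - 4 \left(-33 - 25\right)\right) - 3209 = \left(60 - -232\right) - 3209 = \left(60 + 232\right) - 3209 = 292 - 3209 = -2917$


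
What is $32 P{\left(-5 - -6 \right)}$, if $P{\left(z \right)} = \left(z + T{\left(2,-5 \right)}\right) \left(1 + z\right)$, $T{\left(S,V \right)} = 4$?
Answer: $320$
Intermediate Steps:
$P{\left(z \right)} = \left(1 + z\right) \left(4 + z\right)$ ($P{\left(z \right)} = \left(z + 4\right) \left(1 + z\right) = \left(4 + z\right) \left(1 + z\right) = \left(1 + z\right) \left(4 + z\right)$)
$32 P{\left(-5 - -6 \right)} = 32 \left(4 + \left(-5 - -6\right)^{2} + 5 \left(-5 - -6\right)\right) = 32 \left(4 + \left(-5 + 6\right)^{2} + 5 \left(-5 + 6\right)\right) = 32 \left(4 + 1^{2} + 5 \cdot 1\right) = 32 \left(4 + 1 + 5\right) = 32 \cdot 10 = 320$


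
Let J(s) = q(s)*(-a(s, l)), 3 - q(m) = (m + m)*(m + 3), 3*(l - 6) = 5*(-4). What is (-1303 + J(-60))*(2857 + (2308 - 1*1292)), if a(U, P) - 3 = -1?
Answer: 47912883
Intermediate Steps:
l = -⅔ (l = 6 + (5*(-4))/3 = 6 + (⅓)*(-20) = 6 - 20/3 = -⅔ ≈ -0.66667)
a(U, P) = 2 (a(U, P) = 3 - 1 = 2)
q(m) = 3 - 2*m*(3 + m) (q(m) = 3 - (m + m)*(m + 3) = 3 - 2*m*(3 + m))
J(s) = -6 + 4*s² + 12*s (J(s) = (3 - 6*s - 2*s²)*(-1*2) = (3 - 6*s - 2*s²)*(-2) = -6 + 4*s² + 12*s)
(-1303 + J(-60))*(2857 + (2308 - 1*1292)) = (-1303 + (-6 + 4*(-60)² + 12*(-60)))*(2857 + (2308 - 1*1292)) = (-1303 + (-6 + 4*3600 - 720))*(2857 + (2308 - 1292)) = (-1303 + (-6 + 14400 - 720))*(2857 + 1016) = (-1303 + 13674)*3873 = 12371*3873 = 47912883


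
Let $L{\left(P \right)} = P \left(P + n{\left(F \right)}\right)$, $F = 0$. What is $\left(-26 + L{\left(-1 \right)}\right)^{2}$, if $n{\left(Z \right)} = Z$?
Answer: $625$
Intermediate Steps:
$L{\left(P \right)} = P^{2}$ ($L{\left(P \right)} = P \left(P + 0\right) = P P = P^{2}$)
$\left(-26 + L{\left(-1 \right)}\right)^{2} = \left(-26 + \left(-1\right)^{2}\right)^{2} = \left(-26 + 1\right)^{2} = \left(-25\right)^{2} = 625$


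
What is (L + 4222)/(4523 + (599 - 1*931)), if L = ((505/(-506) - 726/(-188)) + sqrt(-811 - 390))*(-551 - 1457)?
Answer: -6057538/16611727 - 2008*I*sqrt(1201)/4191 ≈ -0.36465 - 16.604*I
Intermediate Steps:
L = -68376416/11891 - 2008*I*sqrt(1201) (L = ((505*(-1/506) - 726*(-1/188)) + sqrt(-1201))*(-2008) = ((-505/506 + 363/94) + I*sqrt(1201))*(-2008) = (34052/11891 + I*sqrt(1201))*(-2008) = -68376416/11891 - 2008*I*sqrt(1201) ≈ -5750.3 - 69588.0*I)
(L + 4222)/(4523 + (599 - 1*931)) = ((-68376416/11891 - 2008*I*sqrt(1201)) + 4222)/(4523 + (599 - 1*931)) = (-18172614/11891 - 2008*I*sqrt(1201))/(4523 + (599 - 931)) = (-18172614/11891 - 2008*I*sqrt(1201))/(4523 - 332) = (-18172614/11891 - 2008*I*sqrt(1201))/4191 = (-18172614/11891 - 2008*I*sqrt(1201))*(1/4191) = -6057538/16611727 - 2008*I*sqrt(1201)/4191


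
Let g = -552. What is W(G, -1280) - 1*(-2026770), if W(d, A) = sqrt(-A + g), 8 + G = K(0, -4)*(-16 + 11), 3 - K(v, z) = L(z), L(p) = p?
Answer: 2026770 + 2*sqrt(182) ≈ 2.0268e+6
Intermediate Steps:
K(v, z) = 3 - z
G = -43 (G = -8 + (3 - 1*(-4))*(-16 + 11) = -8 + (3 + 4)*(-5) = -8 + 7*(-5) = -8 - 35 = -43)
W(d, A) = sqrt(-552 - A) (W(d, A) = sqrt(-A - 552) = sqrt(-552 - A))
W(G, -1280) - 1*(-2026770) = sqrt(-552 - 1*(-1280)) - 1*(-2026770) = sqrt(-552 + 1280) + 2026770 = sqrt(728) + 2026770 = 2*sqrt(182) + 2026770 = 2026770 + 2*sqrt(182)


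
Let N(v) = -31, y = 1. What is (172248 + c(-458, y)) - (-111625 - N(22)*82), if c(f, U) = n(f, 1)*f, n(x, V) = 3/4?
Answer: 561975/2 ≈ 2.8099e+5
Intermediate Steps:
n(x, V) = ¾ (n(x, V) = 3*(¼) = ¾)
c(f, U) = 3*f/4
(172248 + c(-458, y)) - (-111625 - N(22)*82) = (172248 + (¾)*(-458)) - (-111625 - (-31)*82) = (172248 - 687/2) - (-111625 - 1*(-2542)) = 343809/2 - (-111625 + 2542) = 343809/2 - 1*(-109083) = 343809/2 + 109083 = 561975/2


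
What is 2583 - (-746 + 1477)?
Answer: 1852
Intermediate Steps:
2583 - (-746 + 1477) = 2583 - 1*731 = 2583 - 731 = 1852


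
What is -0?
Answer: 0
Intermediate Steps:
-0 = -1*0 = 0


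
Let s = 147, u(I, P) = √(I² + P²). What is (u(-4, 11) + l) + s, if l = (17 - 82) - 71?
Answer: 11 + √137 ≈ 22.705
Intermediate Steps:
l = -136 (l = -65 - 71 = -136)
(u(-4, 11) + l) + s = (√((-4)² + 11²) - 136) + 147 = (√(16 + 121) - 136) + 147 = (√137 - 136) + 147 = (-136 + √137) + 147 = 11 + √137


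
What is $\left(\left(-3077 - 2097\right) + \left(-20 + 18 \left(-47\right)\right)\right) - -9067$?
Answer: $3027$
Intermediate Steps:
$\left(\left(-3077 - 2097\right) + \left(-20 + 18 \left(-47\right)\right)\right) - -9067 = \left(-5174 - 866\right) + 9067 = -6040 + 9067 = 3027$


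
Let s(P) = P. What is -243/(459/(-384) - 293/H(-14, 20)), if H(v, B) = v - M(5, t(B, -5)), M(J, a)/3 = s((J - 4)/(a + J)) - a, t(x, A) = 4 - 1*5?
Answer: -2208384/139153 ≈ -15.870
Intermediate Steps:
t(x, A) = -1 (t(x, A) = 4 - 5 = -1)
M(J, a) = -3*a + 3*(-4 + J)/(J + a) (M(J, a) = 3*((J - 4)/(a + J) - a) = 3*((-4 + J)/(J + a) - a) = 3*(-a + (-4 + J)/(J + a)) = -3*a + 3*(-4 + J)/(J + a))
H(v, B) = -15/4 + v (H(v, B) = v - 3*(-4 + 5 - 1*(-1)*(5 - 1))/(5 - 1) = v - 3*(-4 + 5 - 1*(-1)*4)/4 = v - 3*(-4 + 5 + 4)/4 = v - 3*5/4 = v - 1*15/4 = v - 15/4 = -15/4 + v)
-243/(459/(-384) - 293/H(-14, 20)) = -243/(459/(-384) - 293/(-15/4 - 14)) = -243/(459*(-1/384) - 293/(-71/4)) = -243/(-153/128 - 293*(-4/71)) = -243/(-153/128 + 1172/71) = -243/139153/9088 = -243*9088/139153 = -2208384/139153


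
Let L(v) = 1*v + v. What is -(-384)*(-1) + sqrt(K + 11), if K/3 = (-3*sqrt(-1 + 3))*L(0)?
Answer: -384 + sqrt(11) ≈ -380.68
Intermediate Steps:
L(v) = 2*v (L(v) = v + v = 2*v)
K = 0 (K = 3*((-3*sqrt(-1 + 3))*(2*0)) = 3*(-3*sqrt(2)*0) = 3*0 = 0)
-(-384)*(-1) + sqrt(K + 11) = -(-384)*(-1) + sqrt(0 + 11) = -48*8 + sqrt(11) = -384 + sqrt(11)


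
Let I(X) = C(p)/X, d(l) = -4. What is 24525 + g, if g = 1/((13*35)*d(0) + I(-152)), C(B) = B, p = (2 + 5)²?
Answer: 6785797573/276689 ≈ 24525.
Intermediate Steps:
p = 49 (p = 7² = 49)
I(X) = 49/X
g = -152/276689 (g = 1/((13*35)*(-4) + 49/(-152)) = 1/(455*(-4) + 49*(-1/152)) = 1/(-1820 - 49/152) = 1/(-276689/152) = -152/276689 ≈ -0.00054935)
24525 + g = 24525 - 152/276689 = 6785797573/276689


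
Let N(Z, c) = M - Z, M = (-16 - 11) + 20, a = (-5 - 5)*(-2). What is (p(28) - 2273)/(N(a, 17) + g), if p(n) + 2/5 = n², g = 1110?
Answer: -7447/5415 ≈ -1.3753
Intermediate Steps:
a = 20 (a = -10*(-2) = 20)
M = -7 (M = -27 + 20 = -7)
N(Z, c) = -7 - Z
p(n) = -⅖ + n²
(p(28) - 2273)/(N(a, 17) + g) = ((-⅖ + 28²) - 2273)/((-7 - 1*20) + 1110) = ((-⅖ + 784) - 2273)/((-7 - 20) + 1110) = (3918/5 - 2273)/(-27 + 1110) = -7447/5/1083 = -7447/5*1/1083 = -7447/5415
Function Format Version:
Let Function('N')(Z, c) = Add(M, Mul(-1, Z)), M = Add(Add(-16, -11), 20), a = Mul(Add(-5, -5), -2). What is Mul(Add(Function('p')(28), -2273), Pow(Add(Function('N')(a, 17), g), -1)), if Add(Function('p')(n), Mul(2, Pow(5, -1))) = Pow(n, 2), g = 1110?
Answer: Rational(-7447, 5415) ≈ -1.3753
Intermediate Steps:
a = 20 (a = Mul(-10, -2) = 20)
M = -7 (M = Add(-27, 20) = -7)
Function('N')(Z, c) = Add(-7, Mul(-1, Z))
Function('p')(n) = Add(Rational(-2, 5), Pow(n, 2))
Mul(Add(Function('p')(28), -2273), Pow(Add(Function('N')(a, 17), g), -1)) = Mul(Add(Add(Rational(-2, 5), Pow(28, 2)), -2273), Pow(Add(Add(-7, Mul(-1, 20)), 1110), -1)) = Mul(Add(Add(Rational(-2, 5), 784), -2273), Pow(Add(Add(-7, -20), 1110), -1)) = Mul(Add(Rational(3918, 5), -2273), Pow(Add(-27, 1110), -1)) = Mul(Rational(-7447, 5), Pow(1083, -1)) = Mul(Rational(-7447, 5), Rational(1, 1083)) = Rational(-7447, 5415)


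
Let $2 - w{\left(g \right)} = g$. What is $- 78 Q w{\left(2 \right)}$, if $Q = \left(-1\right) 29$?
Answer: $0$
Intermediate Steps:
$w{\left(g \right)} = 2 - g$
$Q = -29$
$- 78 Q w{\left(2 \right)} = \left(-78\right) \left(-29\right) \left(2 - 2\right) = 2262 \left(2 - 2\right) = 2262 \cdot 0 = 0$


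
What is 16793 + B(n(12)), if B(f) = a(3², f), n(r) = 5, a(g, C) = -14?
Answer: 16779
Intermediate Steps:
B(f) = -14
16793 + B(n(12)) = 16793 - 14 = 16779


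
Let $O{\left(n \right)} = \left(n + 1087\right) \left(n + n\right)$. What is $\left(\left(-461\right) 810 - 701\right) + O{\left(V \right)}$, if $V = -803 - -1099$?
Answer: $444625$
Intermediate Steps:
$V = 296$ ($V = -803 + 1099 = 296$)
$O{\left(n \right)} = 2 n \left(1087 + n\right)$ ($O{\left(n \right)} = \left(1087 + n\right) 2 n = 2 n \left(1087 + n\right)$)
$\left(\left(-461\right) 810 - 701\right) + O{\left(V \right)} = \left(\left(-461\right) 810 - 701\right) + 2 \cdot 296 \left(1087 + 296\right) = \left(-373410 - 701\right) + 2 \cdot 296 \cdot 1383 = -374111 + 818736 = 444625$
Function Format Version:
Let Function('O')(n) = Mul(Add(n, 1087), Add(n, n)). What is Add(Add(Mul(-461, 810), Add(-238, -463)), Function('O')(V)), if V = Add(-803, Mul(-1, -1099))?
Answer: 444625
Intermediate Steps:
V = 296 (V = Add(-803, 1099) = 296)
Function('O')(n) = Mul(2, n, Add(1087, n)) (Function('O')(n) = Mul(Add(1087, n), Mul(2, n)) = Mul(2, n, Add(1087, n)))
Add(Add(Mul(-461, 810), Add(-238, -463)), Function('O')(V)) = Add(Add(Mul(-461, 810), Add(-238, -463)), Mul(2, 296, Add(1087, 296))) = Add(Add(-373410, -701), Mul(2, 296, 1383)) = Add(-374111, 818736) = 444625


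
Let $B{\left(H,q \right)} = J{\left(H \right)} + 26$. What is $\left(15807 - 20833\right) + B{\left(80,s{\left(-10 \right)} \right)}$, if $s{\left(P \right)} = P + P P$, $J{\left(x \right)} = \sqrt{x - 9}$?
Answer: $-5000 + \sqrt{71} \approx -4991.6$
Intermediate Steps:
$J{\left(x \right)} = \sqrt{-9 + x}$
$s{\left(P \right)} = P + P^{2}$
$B{\left(H,q \right)} = 26 + \sqrt{-9 + H}$ ($B{\left(H,q \right)} = \sqrt{-9 + H} + 26 = 26 + \sqrt{-9 + H}$)
$\left(15807 - 20833\right) + B{\left(80,s{\left(-10 \right)} \right)} = \left(15807 - 20833\right) + \left(26 + \sqrt{-9 + 80}\right) = -5026 + \left(26 + \sqrt{71}\right) = -5000 + \sqrt{71}$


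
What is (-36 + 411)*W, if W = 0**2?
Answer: 0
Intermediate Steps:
W = 0
(-36 + 411)*W = (-36 + 411)*0 = 375*0 = 0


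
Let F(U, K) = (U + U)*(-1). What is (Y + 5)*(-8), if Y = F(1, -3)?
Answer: -24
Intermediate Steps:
F(U, K) = -2*U (F(U, K) = (2*U)*(-1) = -2*U)
Y = -2 (Y = -2*1 = -2)
(Y + 5)*(-8) = (-2 + 5)*(-8) = 3*(-8) = -24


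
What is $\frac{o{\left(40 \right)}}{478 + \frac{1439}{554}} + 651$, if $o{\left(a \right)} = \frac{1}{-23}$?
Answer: $\frac{3986575669}{6123773} \approx 651.0$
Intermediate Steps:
$o{\left(a \right)} = - \frac{1}{23}$
$\frac{o{\left(40 \right)}}{478 + \frac{1439}{554}} + 651 = \frac{1}{478 + \frac{1439}{554}} \left(- \frac{1}{23}\right) + 651 = \frac{1}{\frac{266251}{554}} \left(- \frac{1}{23}\right) + 651 = \frac{554}{266251} \left(- \frac{1}{23}\right) + 651 = - \frac{554}{6123773} + 651 = \frac{3986575669}{6123773}$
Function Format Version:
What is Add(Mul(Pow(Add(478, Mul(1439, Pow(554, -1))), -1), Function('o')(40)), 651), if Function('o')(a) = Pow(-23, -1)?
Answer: Rational(3986575669, 6123773) ≈ 651.00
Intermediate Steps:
Function('o')(a) = Rational(-1, 23)
Add(Mul(Pow(Add(478, Mul(1439, Pow(554, -1))), -1), Function('o')(40)), 651) = Add(Mul(Pow(Add(478, Mul(1439, Pow(554, -1))), -1), Rational(-1, 23)), 651) = Add(Mul(Pow(Add(478, Mul(1439, Rational(1, 554))), -1), Rational(-1, 23)), 651) = Add(Mul(Pow(Add(478, Rational(1439, 554)), -1), Rational(-1, 23)), 651) = Add(Mul(Pow(Rational(266251, 554), -1), Rational(-1, 23)), 651) = Add(Mul(Rational(554, 266251), Rational(-1, 23)), 651) = Add(Rational(-554, 6123773), 651) = Rational(3986575669, 6123773)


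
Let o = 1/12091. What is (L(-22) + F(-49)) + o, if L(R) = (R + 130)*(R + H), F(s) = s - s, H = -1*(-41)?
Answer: 24810733/12091 ≈ 2052.0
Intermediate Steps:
H = 41
F(s) = 0
o = 1/12091 ≈ 8.2706e-5
L(R) = (41 + R)*(130 + R) (L(R) = (R + 130)*(R + 41) = (130 + R)*(41 + R) = (41 + R)*(130 + R))
(L(-22) + F(-49)) + o = ((5330 + (-22)² + 171*(-22)) + 0) + 1/12091 = ((5330 + 484 - 3762) + 0) + 1/12091 = (2052 + 0) + 1/12091 = 2052 + 1/12091 = 24810733/12091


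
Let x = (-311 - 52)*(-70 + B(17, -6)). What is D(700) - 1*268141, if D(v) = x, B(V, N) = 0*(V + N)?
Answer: -242731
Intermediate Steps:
B(V, N) = 0 (B(V, N) = 0*(N + V) = 0)
x = 25410 (x = (-311 - 52)*(-70 + 0) = -363*(-70) = 25410)
D(v) = 25410
D(700) - 1*268141 = 25410 - 1*268141 = 25410 - 268141 = -242731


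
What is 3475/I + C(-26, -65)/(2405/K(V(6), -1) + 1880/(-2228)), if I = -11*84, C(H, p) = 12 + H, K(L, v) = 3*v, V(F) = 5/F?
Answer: -4638341569/1239079380 ≈ -3.7434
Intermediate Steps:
I = -924
3475/I + C(-26, -65)/(2405/K(V(6), -1) + 1880/(-2228)) = 3475/(-924) + (12 - 26)/(2405/((3*(-1))) + 1880/(-2228)) = 3475*(-1/924) - 14/(2405/(-3) + 1880*(-1/2228)) = -3475/924 - 14/(2405*(-⅓) - 470/557) = -3475/924 - 14/(-2405/3 - 470/557) = -3475/924 - 14/(-1340995/1671) = -3475/924 - 14*(-1671/1340995) = -3475/924 + 23394/1340995 = -4638341569/1239079380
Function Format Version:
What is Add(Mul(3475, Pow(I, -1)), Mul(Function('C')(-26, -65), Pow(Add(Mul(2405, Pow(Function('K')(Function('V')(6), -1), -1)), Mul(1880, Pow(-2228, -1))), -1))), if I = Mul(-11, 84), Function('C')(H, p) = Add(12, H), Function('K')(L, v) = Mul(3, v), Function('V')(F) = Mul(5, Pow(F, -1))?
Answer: Rational(-4638341569, 1239079380) ≈ -3.7434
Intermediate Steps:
I = -924
Add(Mul(3475, Pow(I, -1)), Mul(Function('C')(-26, -65), Pow(Add(Mul(2405, Pow(Function('K')(Function('V')(6), -1), -1)), Mul(1880, Pow(-2228, -1))), -1))) = Add(Mul(3475, Pow(-924, -1)), Mul(Add(12, -26), Pow(Add(Mul(2405, Pow(Mul(3, -1), -1)), Mul(1880, Pow(-2228, -1))), -1))) = Add(Mul(3475, Rational(-1, 924)), Mul(-14, Pow(Add(Mul(2405, Pow(-3, -1)), Mul(1880, Rational(-1, 2228))), -1))) = Add(Rational(-3475, 924), Mul(-14, Pow(Add(Mul(2405, Rational(-1, 3)), Rational(-470, 557)), -1))) = Add(Rational(-3475, 924), Mul(-14, Pow(Add(Rational(-2405, 3), Rational(-470, 557)), -1))) = Add(Rational(-3475, 924), Mul(-14, Pow(Rational(-1340995, 1671), -1))) = Add(Rational(-3475, 924), Mul(-14, Rational(-1671, 1340995))) = Add(Rational(-3475, 924), Rational(23394, 1340995)) = Rational(-4638341569, 1239079380)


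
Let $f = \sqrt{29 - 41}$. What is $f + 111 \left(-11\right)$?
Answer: $-1221 + 2 i \sqrt{3} \approx -1221.0 + 3.4641 i$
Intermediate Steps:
$f = 2 i \sqrt{3}$ ($f = \sqrt{-12} = 2 i \sqrt{3} \approx 3.4641 i$)
$f + 111 \left(-11\right) = 2 i \sqrt{3} + 111 \left(-11\right) = 2 i \sqrt{3} - 1221 = -1221 + 2 i \sqrt{3}$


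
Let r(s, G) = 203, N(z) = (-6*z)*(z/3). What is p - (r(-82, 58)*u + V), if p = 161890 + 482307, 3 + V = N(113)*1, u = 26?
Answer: 664460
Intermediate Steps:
N(z) = -2*z² (N(z) = (-6*z)*(z*(⅓)) = (-6*z)*(z/3) = -2*z²)
V = -25541 (V = -3 - 2*113²*1 = -3 - 2*12769*1 = -3 - 25538*1 = -3 - 25538 = -25541)
p = 644197
p - (r(-82, 58)*u + V) = 644197 - (203*26 - 25541) = 644197 - (5278 - 25541) = 644197 - 1*(-20263) = 644197 + 20263 = 664460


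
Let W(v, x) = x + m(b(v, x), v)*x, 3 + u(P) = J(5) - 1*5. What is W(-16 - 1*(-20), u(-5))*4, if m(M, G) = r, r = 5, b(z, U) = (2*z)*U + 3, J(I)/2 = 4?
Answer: 0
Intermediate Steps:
J(I) = 8 (J(I) = 2*4 = 8)
u(P) = 0 (u(P) = -3 + (8 - 1*5) = -3 + (8 - 5) = -3 + 3 = 0)
b(z, U) = 3 + 2*U*z (b(z, U) = 2*U*z + 3 = 3 + 2*U*z)
m(M, G) = 5
W(v, x) = 6*x (W(v, x) = x + 5*x = 6*x)
W(-16 - 1*(-20), u(-5))*4 = (6*0)*4 = 0*4 = 0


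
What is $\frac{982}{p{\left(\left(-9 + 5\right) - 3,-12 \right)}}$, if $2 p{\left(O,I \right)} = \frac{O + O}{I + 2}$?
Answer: $\frac{9820}{7} \approx 1402.9$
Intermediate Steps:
$p{\left(O,I \right)} = \frac{O}{2 + I}$ ($p{\left(O,I \right)} = \frac{\left(O + O\right) \frac{1}{I + 2}}{2} = \frac{2 O \frac{1}{2 + I}}{2} = \frac{O}{2 + I}$)
$\frac{982}{p{\left(\left(-9 + 5\right) - 3,-12 \right)}} = \frac{982}{\left(\left(-9 + 5\right) - 3\right) \frac{1}{2 - 12}} = \frac{982}{\left(-4 - 3\right) \frac{1}{-10}} = \frac{982}{\left(-7\right) \left(- \frac{1}{10}\right)} = \frac{982}{\frac{7}{10}} = 982 \cdot \frac{10}{7} = \frac{9820}{7}$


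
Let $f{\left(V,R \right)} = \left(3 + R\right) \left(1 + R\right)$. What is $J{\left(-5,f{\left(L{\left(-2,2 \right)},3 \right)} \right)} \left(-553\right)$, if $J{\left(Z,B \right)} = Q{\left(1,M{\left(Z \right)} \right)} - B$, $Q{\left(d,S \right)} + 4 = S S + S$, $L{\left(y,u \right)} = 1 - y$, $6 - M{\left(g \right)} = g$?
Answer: $-57512$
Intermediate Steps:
$M{\left(g \right)} = 6 - g$
$Q{\left(d,S \right)} = -4 + S + S^{2}$ ($Q{\left(d,S \right)} = -4 + \left(S S + S\right) = -4 + \left(S^{2} + S\right) = -4 + \left(S + S^{2}\right) = -4 + S + S^{2}$)
$f{\left(V,R \right)} = \left(1 + R\right) \left(3 + R\right)$
$J{\left(Z,B \right)} = 2 + \left(6 - Z\right)^{2} - B - Z$ ($J{\left(Z,B \right)} = \left(-4 - \left(-6 + Z\right) + \left(6 - Z\right)^{2}\right) - B = \left(2 + \left(6 - Z\right)^{2} - Z\right) - B = 2 + \left(6 - Z\right)^{2} - B - Z$)
$J{\left(-5,f{\left(L{\left(-2,2 \right)},3 \right)} \right)} \left(-553\right) = \left(2 + \left(-6 - 5\right)^{2} - \left(3 + 3^{2} + 4 \cdot 3\right) - -5\right) \left(-553\right) = \left(2 + \left(-11\right)^{2} - \left(3 + 9 + 12\right) + 5\right) \left(-553\right) = \left(2 + 121 - 24 + 5\right) \left(-553\right) = 104 \left(-553\right) = -57512$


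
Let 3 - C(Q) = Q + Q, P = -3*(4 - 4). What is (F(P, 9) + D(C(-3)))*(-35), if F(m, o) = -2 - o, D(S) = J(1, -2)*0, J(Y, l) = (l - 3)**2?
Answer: 385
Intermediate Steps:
J(Y, l) = (-3 + l)**2
P = 0 (P = -3*0 = 0)
C(Q) = 3 - 2*Q (C(Q) = 3 - (Q + Q) = 3 - 2*Q)
D(S) = 0 (D(S) = (-3 - 2)**2*0 = (-5)**2*0 = 25*0 = 0)
(F(P, 9) + D(C(-3)))*(-35) = ((-2 - 1*9) + 0)*(-35) = ((-2 - 9) + 0)*(-35) = (-11 + 0)*(-35) = -11*(-35) = 385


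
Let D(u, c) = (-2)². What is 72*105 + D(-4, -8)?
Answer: 7564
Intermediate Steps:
D(u, c) = 4
72*105 + D(-4, -8) = 72*105 + 4 = 7560 + 4 = 7564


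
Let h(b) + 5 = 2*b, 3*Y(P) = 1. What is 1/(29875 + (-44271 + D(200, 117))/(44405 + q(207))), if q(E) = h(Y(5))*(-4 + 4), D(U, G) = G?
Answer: 44405/1326555221 ≈ 3.3474e-5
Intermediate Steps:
Y(P) = ⅓ (Y(P) = (⅓)*1 = ⅓)
h(b) = -5 + 2*b
q(E) = 0 (q(E) = (-5 + 2*(⅓))*(-4 + 4) = (-5 + ⅔)*0 = -13/3*0 = 0)
1/(29875 + (-44271 + D(200, 117))/(44405 + q(207))) = 1/(29875 + (-44271 + 117)/(44405 + 0)) = 1/(29875 - 44154/44405) = 1/(1326555221/44405) = 44405/1326555221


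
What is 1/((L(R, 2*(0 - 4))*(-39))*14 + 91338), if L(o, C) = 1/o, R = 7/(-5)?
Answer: 1/91728 ≈ 1.0902e-5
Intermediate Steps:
R = -7/5 (R = 7*(-⅕) = -7/5 ≈ -1.4000)
1/((L(R, 2*(0 - 4))*(-39))*14 + 91338) = 1/((-39/(-7/5))*14 + 91338) = 1/(-5/7*(-39)*14 + 91338) = 1/((195/7)*14 + 91338) = 1/(390 + 91338) = 1/91728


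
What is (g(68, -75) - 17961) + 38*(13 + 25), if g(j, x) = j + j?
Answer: -16381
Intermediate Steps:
g(j, x) = 2*j
(g(68, -75) - 17961) + 38*(13 + 25) = (2*68 - 17961) + 38*(13 + 25) = (136 - 17961) + 38*38 = -17825 + 1444 = -16381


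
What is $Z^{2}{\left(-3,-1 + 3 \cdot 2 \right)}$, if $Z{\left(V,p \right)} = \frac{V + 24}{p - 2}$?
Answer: $49$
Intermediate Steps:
$Z{\left(V,p \right)} = \frac{24 + V}{-2 + p}$
$Z^{2}{\left(-3,-1 + 3 \cdot 2 \right)} = \left(\frac{24 - 3}{-2 + \left(-1 + 3 \cdot 2\right)}\right)^{2} = \left(\frac{1}{-2 + \left(-1 + 6\right)} 21\right)^{2} = \left(\frac{1}{-2 + 5} \cdot 21\right)^{2} = \left(\frac{1}{3} \cdot 21\right)^{2} = 7^{2} = 49$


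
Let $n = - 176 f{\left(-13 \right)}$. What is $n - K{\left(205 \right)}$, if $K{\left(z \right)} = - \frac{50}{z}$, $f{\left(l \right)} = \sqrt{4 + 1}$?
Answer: $\frac{10}{41} - 176 \sqrt{5} \approx -393.3$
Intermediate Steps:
$f{\left(l \right)} = \sqrt{5}$
$n = - 176 \sqrt{5} \approx -393.55$
$n - K{\left(205 \right)} = - 176 \sqrt{5} - - \frac{50}{205} = - 176 \sqrt{5} - \left(-50\right) \frac{1}{205} = - 176 \sqrt{5} - - \frac{10}{41} = - 176 \sqrt{5} + \frac{10}{41} = \frac{10}{41} - 176 \sqrt{5}$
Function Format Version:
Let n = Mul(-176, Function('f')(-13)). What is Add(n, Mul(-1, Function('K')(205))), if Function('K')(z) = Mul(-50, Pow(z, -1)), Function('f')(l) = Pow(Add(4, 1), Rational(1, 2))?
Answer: Add(Rational(10, 41), Mul(-176, Pow(5, Rational(1, 2)))) ≈ -393.30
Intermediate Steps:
Function('f')(l) = Pow(5, Rational(1, 2))
n = Mul(-176, Pow(5, Rational(1, 2))) ≈ -393.55
Add(n, Mul(-1, Function('K')(205))) = Add(Mul(-176, Pow(5, Rational(1, 2))), Mul(-1, Mul(-50, Pow(205, -1)))) = Add(Mul(-176, Pow(5, Rational(1, 2))), Mul(-1, Mul(-50, Rational(1, 205)))) = Add(Mul(-176, Pow(5, Rational(1, 2))), Mul(-1, Rational(-10, 41))) = Add(Mul(-176, Pow(5, Rational(1, 2))), Rational(10, 41)) = Add(Rational(10, 41), Mul(-176, Pow(5, Rational(1, 2))))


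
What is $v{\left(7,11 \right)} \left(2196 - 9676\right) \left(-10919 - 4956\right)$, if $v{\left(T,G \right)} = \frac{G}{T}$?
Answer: $\frac{1306195000}{7} \approx 1.866 \cdot 10^{8}$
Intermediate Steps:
$v{\left(7,11 \right)} \left(2196 - 9676\right) \left(-10919 - 4956\right) = \frac{11}{7} \left(2196 - 9676\right) \left(-10919 - 4956\right) = 11 \cdot \frac{1}{7} \left(\left(-7480\right) \left(-15875\right)\right) = \frac{11}{7} \cdot 118745000 = \frac{1306195000}{7}$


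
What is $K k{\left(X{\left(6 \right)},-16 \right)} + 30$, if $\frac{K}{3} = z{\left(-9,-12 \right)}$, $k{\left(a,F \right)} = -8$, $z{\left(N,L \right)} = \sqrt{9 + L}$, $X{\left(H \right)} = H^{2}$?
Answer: $30 - 24 i \sqrt{3} \approx 30.0 - 41.569 i$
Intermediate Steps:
$K = 3 i \sqrt{3}$ ($K = 3 \sqrt{9 - 12} = 3 \sqrt{-3} = 3 i \sqrt{3} \approx 5.1962 i$)
$K k{\left(X{\left(6 \right)},-16 \right)} + 30 = 3 i \sqrt{3} \left(-8\right) + 30 = - 24 i \sqrt{3} + 30 = 30 - 24 i \sqrt{3}$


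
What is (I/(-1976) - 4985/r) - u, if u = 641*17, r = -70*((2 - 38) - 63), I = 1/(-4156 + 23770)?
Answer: -1991152987903/182712816 ≈ -10898.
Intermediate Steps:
I = 1/19614 ≈ 5.0984e-5
r = 6930 (r = -70*(-36 - 63) = -70*(-99) = 6930)
u = 10897
(I/(-1976) - 4985/r) - u = ((1/19614)/(-1976) - 4985/6930) - 1*10897 = ((1/19614)*(-1/1976) - 4985*1/6930) - 10897 = (-1/38757264 - 997/1386) - 10897 = -131431951/182712816 - 10897 = -1991152987903/182712816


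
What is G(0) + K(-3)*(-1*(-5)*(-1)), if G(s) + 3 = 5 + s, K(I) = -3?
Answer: 17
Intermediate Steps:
G(s) = 2 + s (G(s) = -3 + (5 + s) = 2 + s)
G(0) + K(-3)*(-1*(-5)*(-1)) = (2 + 0) - 3*(-1*(-5))*(-1) = 2 - 15*(-1) = 2 - 3*(-5) = 2 + 15 = 17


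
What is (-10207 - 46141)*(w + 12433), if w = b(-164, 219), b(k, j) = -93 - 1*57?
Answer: -692122484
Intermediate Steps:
b(k, j) = -150 (b(k, j) = -93 - 57 = -150)
w = -150
(-10207 - 46141)*(w + 12433) = (-10207 - 46141)*(-150 + 12433) = -56348*12283 = -692122484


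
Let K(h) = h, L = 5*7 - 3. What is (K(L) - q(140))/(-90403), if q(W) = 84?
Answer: 52/90403 ≈ 0.00057520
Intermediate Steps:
L = 32 (L = 35 - 3 = 32)
(K(L) - q(140))/(-90403) = (32 - 1*84)/(-90403) = (32 - 84)*(-1/90403) = -52*(-1/90403) = 52/90403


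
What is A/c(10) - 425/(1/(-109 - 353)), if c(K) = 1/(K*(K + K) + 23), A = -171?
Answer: 158217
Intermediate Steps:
c(K) = 1/(23 + 2*K²) (c(K) = 1/(K*(2*K) + 23) = 1/(2*K² + 23) = 1/(23 + 2*K²))
A/c(10) - 425/(1/(-109 - 353)) = -171/(1/(23 + 2*10²)) - 425/(1/(-109 - 353)) = -171/(1/(23 + 2*100)) - 425/(1/(-462)) = -171/(1/(23 + 200)) - 425/(-1/462) = -171/(1/223) - 425*(-462) = -171/1/223 + 196350 = -171*223 + 196350 = -38133 + 196350 = 158217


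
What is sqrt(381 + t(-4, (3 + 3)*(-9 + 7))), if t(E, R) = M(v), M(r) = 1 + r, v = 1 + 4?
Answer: 3*sqrt(43) ≈ 19.672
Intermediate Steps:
v = 5
t(E, R) = 6 (t(E, R) = 1 + 5 = 6)
sqrt(381 + t(-4, (3 + 3)*(-9 + 7))) = sqrt(381 + 6) = sqrt(387) = 3*sqrt(43)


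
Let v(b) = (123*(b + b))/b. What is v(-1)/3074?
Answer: 123/1537 ≈ 0.080026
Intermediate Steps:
v(b) = 246 (v(b) = (123*(2*b))/b = (246*b)/b = 246)
v(-1)/3074 = 246/3074 = 246*(1/3074) = 123/1537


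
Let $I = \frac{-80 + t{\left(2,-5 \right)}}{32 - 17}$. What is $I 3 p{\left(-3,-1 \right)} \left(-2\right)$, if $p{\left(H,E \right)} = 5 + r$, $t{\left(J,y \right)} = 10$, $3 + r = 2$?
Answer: $112$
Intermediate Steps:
$r = -1$ ($r = -3 + 2 = -1$)
$p{\left(H,E \right)} = 4$ ($p{\left(H,E \right)} = 5 - 1 = 4$)
$I = - \frac{14}{3}$ ($I = \frac{-80 + 10}{32 - 17} = - \frac{70}{15} = \left(-70\right) \frac{1}{15} = - \frac{14}{3} \approx -4.6667$)
$I 3 p{\left(-3,-1 \right)} \left(-2\right) = - \frac{14 \cdot 3 \cdot 4 \left(-2\right)}{3} = - \frac{14 \cdot 12 \left(-2\right)}{3} = \left(- \frac{14}{3}\right) \left(-24\right) = 112$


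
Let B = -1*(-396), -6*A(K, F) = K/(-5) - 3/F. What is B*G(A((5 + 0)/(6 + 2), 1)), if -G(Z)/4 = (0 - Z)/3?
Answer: 275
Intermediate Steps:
A(K, F) = 1/(2*F) + K/30 (A(K, F) = -(K/(-5) - 3/F)/6 = -(K*(-1/5) - 3/F)/6 = -(-K/5 - 3/F)/6 = -(-3/F - K/5)/6 = 1/(2*F) + K/30)
G(Z) = 4*Z/3 (G(Z) = -4*(0 - Z)/3 = -4*(-Z)/3 = -(-4)*Z/3 = 4*Z/3)
B = 396
B*G(A((5 + 0)/(6 + 2), 1)) = 396*(4*((1/30)*(15 + 1*((5 + 0)/(6 + 2)))/1)/3) = 396*(4*((1/30)*1*(15 + 1*(5/8)))/3) = 396*(4*((1/30)*1*(15 + 5/8))/3) = 396*(4*((1/30)*1*(125/8))/3) = 396*((4/3)*(25/48)) = 396*(25/36) = 275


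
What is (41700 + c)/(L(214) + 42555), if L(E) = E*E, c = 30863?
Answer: 72563/88351 ≈ 0.82130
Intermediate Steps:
L(E) = E**2
(41700 + c)/(L(214) + 42555) = (41700 + 30863)/(214**2 + 42555) = 72563/(45796 + 42555) = 72563/88351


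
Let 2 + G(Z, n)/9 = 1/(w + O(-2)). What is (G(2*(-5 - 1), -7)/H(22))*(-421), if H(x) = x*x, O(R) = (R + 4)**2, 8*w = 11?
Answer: 147771/10406 ≈ 14.201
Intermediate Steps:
w = 11/8 (w = (1/8)*11 = 11/8 ≈ 1.3750)
O(R) = (4 + R)**2
H(x) = x**2
G(Z, n) = -702/43 (G(Z, n) = -18 + 9/(11/8 + (4 - 2)**2) = -18 + 9/(11/8 + 2**2) = -18 + 9/(11/8 + 4) = -18 + 9/(43/8) = -18 + 9*(8/43) = -18 + 72/43 = -702/43)
(G(2*(-5 - 1), -7)/H(22))*(-421) = -702/(43*(22**2))*(-421) = -702/43/484*(-421) = -702/43*1/484*(-421) = -351/10406*(-421) = 147771/10406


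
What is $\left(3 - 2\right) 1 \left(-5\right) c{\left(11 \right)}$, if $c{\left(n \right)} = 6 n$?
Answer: $-330$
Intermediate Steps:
$\left(3 - 2\right) 1 \left(-5\right) c{\left(11 \right)} = \left(3 - 2\right) 1 \left(-5\right) 6 \cdot 11 = \left(3 - 2\right) 1 \left(-5\right) 66 = 1 \cdot 1 \left(-5\right) 66 = 1 \left(-5\right) 66 = \left(-5\right) 66 = -330$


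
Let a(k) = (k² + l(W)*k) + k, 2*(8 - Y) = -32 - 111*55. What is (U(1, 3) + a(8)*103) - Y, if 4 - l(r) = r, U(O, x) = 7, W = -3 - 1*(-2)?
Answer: 16933/2 ≈ 8466.5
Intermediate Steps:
W = -1 (W = -3 + 2 = -1)
Y = 6153/2 (Y = 8 - (-32 - 111*55)/2 = 8 - (-32 - 6105)/2 = 8 - ½*(-6137) = 8 + 6137/2 = 6153/2 ≈ 3076.5)
l(r) = 4 - r
a(k) = k² + 6*k (a(k) = (k² + (4 - 1*(-1))*k) + k = (k² + (4 + 1)*k) + k = (k² + 5*k) + k = k² + 6*k)
(U(1, 3) + a(8)*103) - Y = (7 + (8*(6 + 8))*103) - 1*6153/2 = (7 + (8*14)*103) - 6153/2 = (7 + 112*103) - 6153/2 = (7 + 11536) - 6153/2 = 11543 - 6153/2 = 16933/2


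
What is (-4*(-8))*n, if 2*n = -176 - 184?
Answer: -5760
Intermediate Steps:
n = -180 (n = (-176 - 184)/2 = (1/2)*(-360) = -180)
(-4*(-8))*n = -4*(-8)*(-180) = 32*(-180) = -5760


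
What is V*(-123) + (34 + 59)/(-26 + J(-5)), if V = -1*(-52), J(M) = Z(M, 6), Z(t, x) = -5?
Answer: -6399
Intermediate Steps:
J(M) = -5
V = 52
V*(-123) + (34 + 59)/(-26 + J(-5)) = 52*(-123) + (34 + 59)/(-26 - 5) = -6396 + 93/(-31) = -6396 + 93*(-1/31) = -6396 - 3 = -6399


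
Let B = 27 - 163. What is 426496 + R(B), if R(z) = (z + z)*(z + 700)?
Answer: 273088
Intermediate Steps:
B = -136
R(z) = 2*z*(700 + z) (R(z) = (2*z)*(700 + z) = 2*z*(700 + z))
426496 + R(B) = 426496 + 2*(-136)*(700 - 136) = 426496 + 2*(-136)*564 = 426496 - 153408 = 273088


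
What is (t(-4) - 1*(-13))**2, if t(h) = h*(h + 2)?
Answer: 441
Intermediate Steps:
t(h) = h*(2 + h)
(t(-4) - 1*(-13))**2 = (-4*(2 - 4) - 1*(-13))**2 = (-4*(-2) + 13)**2 = (8 + 13)**2 = 21**2 = 441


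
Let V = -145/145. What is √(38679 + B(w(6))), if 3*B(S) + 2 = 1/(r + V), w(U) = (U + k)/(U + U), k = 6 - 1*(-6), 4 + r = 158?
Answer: 2*√226355289/153 ≈ 196.67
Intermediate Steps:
r = 154 (r = -4 + 158 = 154)
k = 12 (k = 6 + 6 = 12)
V = -1 (V = -145*1/145 = -1)
w(U) = (12 + U)/(2*U) (w(U) = (U + 12)/(U + U) = (12 + U)/((2*U)) = (12 + U)*(1/(2*U)) = (12 + U)/(2*U))
B(S) = -305/459 (B(S) = -⅔ + 1/(3*(154 - 1)) = -⅔ + (⅓)/153 = -⅔ + (⅓)*(1/153) = -⅔ + 1/459 = -305/459)
√(38679 + B(w(6))) = √(38679 - 305/459) = √(17753356/459) = 2*√226355289/153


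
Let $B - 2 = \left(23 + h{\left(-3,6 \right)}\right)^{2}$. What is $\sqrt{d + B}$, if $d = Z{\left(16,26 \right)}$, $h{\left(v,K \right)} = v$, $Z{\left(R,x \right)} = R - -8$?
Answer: $\sqrt{426} \approx 20.64$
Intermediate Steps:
$Z{\left(R,x \right)} = 8 + R$ ($Z{\left(R,x \right)} = R + 8 = 8 + R$)
$d = 24$ ($d = 8 + 16 = 24$)
$B = 402$ ($B = 2 + \left(23 - 3\right)^{2} = 2 + 20^{2} = 2 + 400 = 402$)
$\sqrt{d + B} = \sqrt{24 + 402} = \sqrt{426}$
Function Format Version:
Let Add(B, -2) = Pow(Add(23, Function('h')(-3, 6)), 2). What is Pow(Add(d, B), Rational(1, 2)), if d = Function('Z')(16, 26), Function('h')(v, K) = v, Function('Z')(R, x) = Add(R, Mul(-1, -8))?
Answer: Pow(426, Rational(1, 2)) ≈ 20.640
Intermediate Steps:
Function('Z')(R, x) = Add(8, R) (Function('Z')(R, x) = Add(R, 8) = Add(8, R))
d = 24 (d = Add(8, 16) = 24)
B = 402 (B = Add(2, Pow(Add(23, -3), 2)) = Add(2, Pow(20, 2)) = Add(2, 400) = 402)
Pow(Add(d, B), Rational(1, 2)) = Pow(Add(24, 402), Rational(1, 2)) = Pow(426, Rational(1, 2))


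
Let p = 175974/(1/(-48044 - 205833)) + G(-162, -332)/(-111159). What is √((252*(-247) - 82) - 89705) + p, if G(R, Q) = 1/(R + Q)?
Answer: -2453259242744730107/54912546 + I*√152031 ≈ -4.4676e+10 + 389.91*I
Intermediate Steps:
G(R, Q) = 1/(Q + R)
p = -2453259242744730107/54912546 (p = 175974/(1/(-48044 - 205833)) + 1/(-332 - 162*(-111159)) = 175974/(1/(-253877)) - 1/111159/(-494) = 175974/(-1/253877) - 1/494*(-1/111159) = 175974*(-253877) + 1/54912546 = -44675751198 + 1/54912546 = -2453259242744730107/54912546 ≈ -4.4676e+10)
√((252*(-247) - 82) - 89705) + p = √((252*(-247) - 82) - 89705) - 2453259242744730107/54912546 = √((-62244 - 82) - 89705) - 2453259242744730107/54912546 = √(-62326 - 89705) - 2453259242744730107/54912546 = √(-152031) - 2453259242744730107/54912546 = I*√152031 - 2453259242744730107/54912546 = -2453259242744730107/54912546 + I*√152031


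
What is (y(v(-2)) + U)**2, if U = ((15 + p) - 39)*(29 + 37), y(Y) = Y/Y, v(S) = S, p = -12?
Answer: 5640625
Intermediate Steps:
y(Y) = 1
U = -2376 (U = ((15 - 12) - 39)*(29 + 37) = (3 - 39)*66 = -36*66 = -2376)
(y(v(-2)) + U)**2 = (1 - 2376)**2 = (-2375)**2 = 5640625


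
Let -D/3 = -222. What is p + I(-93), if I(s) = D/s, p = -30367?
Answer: -941599/31 ≈ -30374.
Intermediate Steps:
D = 666 (D = -3*(-222) = 666)
I(s) = 666/s
p + I(-93) = -30367 + 666/(-93) = -30367 + 666*(-1/93) = -30367 - 222/31 = -941599/31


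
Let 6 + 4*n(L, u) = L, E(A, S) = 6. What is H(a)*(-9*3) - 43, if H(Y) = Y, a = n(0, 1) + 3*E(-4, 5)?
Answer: -977/2 ≈ -488.50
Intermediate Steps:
n(L, u) = -3/2 + L/4
a = 33/2 (a = (-3/2 + (¼)*0) + 3*6 = (-3/2 + 0) + 18 = -3/2 + 18 = 33/2 ≈ 16.500)
H(a)*(-9*3) - 43 = 33*(-9*3)/2 - 43 = (33/2)*(-27) - 43 = -891/2 - 43 = -977/2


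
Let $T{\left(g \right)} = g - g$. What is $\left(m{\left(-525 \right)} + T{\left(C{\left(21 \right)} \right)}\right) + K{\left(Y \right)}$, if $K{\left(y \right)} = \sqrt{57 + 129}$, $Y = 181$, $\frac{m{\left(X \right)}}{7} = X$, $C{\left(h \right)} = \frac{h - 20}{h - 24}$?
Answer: $-3675 + \sqrt{186} \approx -3661.4$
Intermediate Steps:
$C{\left(h \right)} = \frac{-20 + h}{-24 + h}$
$m{\left(X \right)} = 7 X$
$T{\left(g \right)} = 0$
$K{\left(y \right)} = \sqrt{186}$
$\left(m{\left(-525 \right)} + T{\left(C{\left(21 \right)} \right)}\right) + K{\left(Y \right)} = \left(7 \left(-525\right) + 0\right) + \sqrt{186} = \left(-3675 + 0\right) + \sqrt{186} = -3675 + \sqrt{186}$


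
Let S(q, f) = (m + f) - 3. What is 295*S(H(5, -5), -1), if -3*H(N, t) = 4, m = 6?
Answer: 590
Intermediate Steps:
H(N, t) = -4/3 (H(N, t) = -⅓*4 = -4/3)
S(q, f) = 3 + f (S(q, f) = (6 + f) - 3 = 3 + f)
295*S(H(5, -5), -1) = 295*(3 - 1) = 295*2 = 590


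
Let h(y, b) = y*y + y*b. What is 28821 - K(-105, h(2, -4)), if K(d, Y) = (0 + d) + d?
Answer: 29031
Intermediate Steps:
h(y, b) = y² + b*y
K(d, Y) = 2*d (K(d, Y) = d + d = 2*d)
28821 - K(-105, h(2, -4)) = 28821 - 2*(-105) = 28821 - 1*(-210) = 28821 + 210 = 29031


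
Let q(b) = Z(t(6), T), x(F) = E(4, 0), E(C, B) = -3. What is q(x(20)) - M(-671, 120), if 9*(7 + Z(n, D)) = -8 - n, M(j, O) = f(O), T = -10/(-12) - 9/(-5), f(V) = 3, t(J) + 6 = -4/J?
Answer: -274/27 ≈ -10.148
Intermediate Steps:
t(J) = -6 - 4/J
T = 79/30 (T = -10*(-1/12) - 9*(-⅕) = ⅚ + 9/5 = 79/30 ≈ 2.6333)
M(j, O) = 3
x(F) = -3
Z(n, D) = -71/9 - n/9 (Z(n, D) = -7 + (-8 - n)/9 = -7 + (-8/9 - n/9) = -71/9 - n/9)
q(b) = -193/27 (q(b) = -71/9 - (-6 - 4/6)/9 = -71/9 - (-6 - 4*⅙)/9 = -71/9 - (-6 - ⅔)/9 = -71/9 - ⅑*(-20/3) = -71/9 + 20/27 = -193/27)
q(x(20)) - M(-671, 120) = -193/27 - 1*3 = -193/27 - 3 = -274/27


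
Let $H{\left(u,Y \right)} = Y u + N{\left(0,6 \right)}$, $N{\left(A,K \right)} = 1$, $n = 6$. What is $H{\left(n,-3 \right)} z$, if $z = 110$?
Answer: $-1870$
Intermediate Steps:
$H{\left(u,Y \right)} = 1 + Y u$ ($H{\left(u,Y \right)} = Y u + 1 = 1 + Y u$)
$H{\left(n,-3 \right)} z = \left(1 - 18\right) 110 = \left(-17\right) 110 = -1870$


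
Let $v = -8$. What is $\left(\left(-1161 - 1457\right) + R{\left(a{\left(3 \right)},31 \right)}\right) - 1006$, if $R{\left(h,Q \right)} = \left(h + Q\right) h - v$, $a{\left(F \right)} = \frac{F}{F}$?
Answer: $-3584$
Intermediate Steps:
$a{\left(F \right)} = 1$
$R{\left(h,Q \right)} = 8 + h \left(Q + h\right)$ ($R{\left(h,Q \right)} = \left(h + Q\right) h - -8 = \left(Q + h\right) h + 8 = h \left(Q + h\right) + 8 = 8 + h \left(Q + h\right)$)
$\left(\left(-1161 - 1457\right) + R{\left(a{\left(3 \right)},31 \right)}\right) - 1006 = \left(\left(-1161 - 1457\right) + \left(8 + 1^{2} + 31 \cdot 1\right)\right) - 1006 = \left(\left(-1161 - 1457\right) + \left(8 + 1 + 31\right)\right) - 1006 = \left(-2618 + 40\right) - 1006 = -2578 - 1006 = -3584$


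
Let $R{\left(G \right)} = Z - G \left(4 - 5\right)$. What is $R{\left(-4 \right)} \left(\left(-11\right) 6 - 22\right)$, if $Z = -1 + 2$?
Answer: $264$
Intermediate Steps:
$Z = 1$
$R{\left(G \right)} = 1 + G$ ($R{\left(G \right)} = 1 - G \left(4 - 5\right) = 1 - G \left(-1\right) = 1 - - G = 1 + G$)
$R{\left(-4 \right)} \left(\left(-11\right) 6 - 22\right) = \left(1 - 4\right) \left(\left(-11\right) 6 - 22\right) = - 3 \left(-66 - 22\right) = \left(-3\right) \left(-88\right) = 264$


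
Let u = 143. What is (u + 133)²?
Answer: 76176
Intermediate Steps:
(u + 133)² = (143 + 133)² = 276² = 76176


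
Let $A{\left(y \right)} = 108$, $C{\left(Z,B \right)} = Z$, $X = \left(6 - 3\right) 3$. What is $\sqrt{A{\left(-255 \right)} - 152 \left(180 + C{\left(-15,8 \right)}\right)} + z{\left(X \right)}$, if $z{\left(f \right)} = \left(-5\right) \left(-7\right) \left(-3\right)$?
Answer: $-105 + 2 i \sqrt{6243} \approx -105.0 + 158.03 i$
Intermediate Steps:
$X = 9$ ($X = 3 \cdot 3 = 9$)
$z{\left(f \right)} = -105$ ($z{\left(f \right)} = 35 \left(-3\right) = -105$)
$\sqrt{A{\left(-255 \right)} - 152 \left(180 + C{\left(-15,8 \right)}\right)} + z{\left(X \right)} = \sqrt{108 - 152 \left(180 - 15\right)} - 105 = \sqrt{108 - 25080} - 105 = \sqrt{-24972} - 105 = 2 i \sqrt{6243} - 105 = -105 + 2 i \sqrt{6243}$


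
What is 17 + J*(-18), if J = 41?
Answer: -721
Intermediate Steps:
17 + J*(-18) = 17 + 41*(-18) = 17 - 738 = -721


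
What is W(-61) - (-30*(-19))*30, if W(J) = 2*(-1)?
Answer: -17102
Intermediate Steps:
W(J) = -2
W(-61) - (-30*(-19))*30 = -2 - (-30*(-19))*30 = -2 - 570*30 = -2 - 1*17100 = -2 - 17100 = -17102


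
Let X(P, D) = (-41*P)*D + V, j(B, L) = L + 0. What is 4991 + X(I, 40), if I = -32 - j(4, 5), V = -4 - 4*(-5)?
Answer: 65687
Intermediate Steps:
j(B, L) = L
V = 16 (V = -4 + 20 = 16)
I = -37 (I = -32 - 1*5 = -32 - 5 = -37)
X(P, D) = 16 - 41*D*P (X(P, D) = (-41*P)*D + 16 = -41*D*P + 16 = 16 - 41*D*P)
4991 + X(I, 40) = 4991 + (16 - 41*40*(-37)) = 4991 + (16 + 60680) = 4991 + 60696 = 65687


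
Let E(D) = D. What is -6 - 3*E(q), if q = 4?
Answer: -18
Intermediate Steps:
-6 - 3*E(q) = -6 - 3*4 = -6 - 12 = -18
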